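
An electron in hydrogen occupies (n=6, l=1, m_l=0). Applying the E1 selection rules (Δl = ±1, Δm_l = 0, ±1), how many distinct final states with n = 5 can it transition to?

4

E1 requires Δl = ±1, so l_f ∈ {0, 2}; with 0 ≤ l_f ≤ n_f−1 = 4, the allowed l_f values are {0, 2}.
For l_f = 0: m_f ∈ {m_i−1, m_i, m_i+1} ∩ [−0, 0] = {0} → 1 state.
For l_f = 2: m_f ∈ {m_i−1, m_i, m_i+1} ∩ [−2, 2] = {-1, 0, 1} → 3 states.
Total: 4.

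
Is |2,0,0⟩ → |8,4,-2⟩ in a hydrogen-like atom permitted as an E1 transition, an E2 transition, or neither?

neither

Δl = 4 − 0 = +4; l_i + l_f = 4.
Δm_l = -2.
E1 (Δl = ±1, |Δm_l| ≤ 1): not satisfied.
E2 (Δl = 0,±2, l_i+l_f ≥ 2, |Δm_l| ≤ 2): not satisfied.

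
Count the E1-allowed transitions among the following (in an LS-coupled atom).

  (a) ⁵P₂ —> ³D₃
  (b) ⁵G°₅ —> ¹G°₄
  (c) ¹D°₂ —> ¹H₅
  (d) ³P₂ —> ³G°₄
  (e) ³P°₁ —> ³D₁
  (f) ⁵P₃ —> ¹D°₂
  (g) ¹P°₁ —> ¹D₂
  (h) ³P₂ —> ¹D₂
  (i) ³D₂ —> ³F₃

(a) forbidden (parity, ΔS fail)
(b) forbidden (parity, ΔS fail)
(c) forbidden (ΔL, ΔJ fail)
(d) forbidden (ΔL, ΔJ fail)
(e) allowed
(f) forbidden (ΔS fails)
(g) allowed
(h) forbidden (parity, ΔS fail)
(i) forbidden (parity fails)
Total allowed: 2 of 9.

2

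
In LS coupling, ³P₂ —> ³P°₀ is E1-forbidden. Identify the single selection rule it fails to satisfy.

the ΔJ = 0, ±1 rule

ΔL = 0, ±1 (not L=0↔0): L: 1 → 1, ΔL = +0 — ok.
ΔJ = 0, ±1 (not J=0↔0): J: 2 → 0, ΔJ = -2 — fails.
Parity must change: even → odd — ok.
ΔS = 0: S: 1 → 1 — ok.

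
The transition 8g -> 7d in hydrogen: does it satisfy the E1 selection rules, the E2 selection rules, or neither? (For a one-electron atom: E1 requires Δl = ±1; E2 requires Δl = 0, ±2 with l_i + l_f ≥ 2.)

E2

Δl = 2 − 4 = -2; l_i + l_f = 6.
E1 (Δl = ±1): not satisfied.
E2 (Δl = 0,±2, l_i+l_f ≥ 2): satisfied.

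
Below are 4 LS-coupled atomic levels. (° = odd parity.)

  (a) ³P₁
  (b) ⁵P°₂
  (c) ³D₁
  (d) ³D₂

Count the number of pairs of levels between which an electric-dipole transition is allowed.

(a)–(b): forbidden (ΔS).
(a)–(c): forbidden (parity).
(a)–(d): forbidden (parity).
(b)–(c): forbidden (ΔS).
(b)–(d): forbidden (ΔS).
(c)–(d): forbidden (parity).
Allowed pairs: 0 of 6.

0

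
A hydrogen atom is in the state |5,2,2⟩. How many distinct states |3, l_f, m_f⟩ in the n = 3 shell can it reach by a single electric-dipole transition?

1

E1 requires Δl = ±1, so l_f ∈ {1, 3}; with 0 ≤ l_f ≤ n_f−1 = 2, the allowed l_f values are {1}.
For l_f = 1: m_f ∈ {m_i−1, m_i, m_i+1} ∩ [−1, 1] = {1} → 1 state.
Total: 1.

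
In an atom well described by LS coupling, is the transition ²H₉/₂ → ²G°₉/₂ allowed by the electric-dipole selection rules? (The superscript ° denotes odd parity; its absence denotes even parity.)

allowed

Initial level: S=1/2, L=5, J=9/2, parity even. Final level: S=1/2, L=4, J=9/2, parity odd.
ΔL = 0, ±1 (not L=0↔0): L: 5 → 4, ΔL = -1 — ok.
Parity must change: even → odd — ok.
ΔJ = 0, ±1 (not J=0↔0): J: 9/2 → 9/2, ΔJ = +0 — ok.
ΔS = 0: S: 1/2 → 1/2 — ok.
All four E1 rules are satisfied.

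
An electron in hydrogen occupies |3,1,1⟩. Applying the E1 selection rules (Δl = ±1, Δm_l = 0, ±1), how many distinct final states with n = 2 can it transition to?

E1 requires Δl = ±1, so l_f ∈ {0, 2}; with 0 ≤ l_f ≤ n_f−1 = 1, the allowed l_f values are {0}.
For l_f = 0: m_f ∈ {m_i−1, m_i, m_i+1} ∩ [−0, 0] = {0} → 1 state.
Total: 1.

1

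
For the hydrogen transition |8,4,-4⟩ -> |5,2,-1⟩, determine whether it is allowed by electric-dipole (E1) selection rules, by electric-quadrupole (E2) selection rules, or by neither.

Δl = 2 − 4 = -2; l_i + l_f = 6.
Δm_l = +3.
E1 (Δl = ±1, |Δm_l| ≤ 1): not satisfied.
E2 (Δl = 0,±2, l_i+l_f ≥ 2, |Δm_l| ≤ 2): not satisfied.

neither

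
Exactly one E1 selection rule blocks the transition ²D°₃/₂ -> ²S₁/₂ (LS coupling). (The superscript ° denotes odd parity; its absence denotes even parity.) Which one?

the ΔL = 0, ±1 rule

Initial level: S=1/2, L=2, J=3/2, parity odd. Final level: S=1/2, L=0, J=1/2, parity even.
Parity must change: odd → even — ok.
ΔS = 0: S: 1/2 → 1/2 — ok.
ΔL = 0, ±1 (not L=0↔0): L: 2 → 0, ΔL = -2 — fails.
ΔJ = 0, ±1 (not J=0↔0): J: 3/2 → 1/2, ΔJ = -1 — ok.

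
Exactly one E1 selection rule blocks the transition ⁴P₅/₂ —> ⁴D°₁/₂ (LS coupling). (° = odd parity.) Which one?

Parity must change: even → odd — ✓.
ΔS = 0: S: 3/2 → 3/2 — ✓.
ΔL = 0, ±1 (not L=0↔0): L: 1 → 2, ΔL = +1 — ✓.
ΔJ = 0, ±1 (not J=0↔0): J: 5/2 → 1/2, ΔJ = -2 — ✗.

the ΔJ = 0, ±1 rule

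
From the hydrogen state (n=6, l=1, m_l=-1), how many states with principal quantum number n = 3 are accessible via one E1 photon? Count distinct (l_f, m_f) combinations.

E1 requires Δl = ±1, so l_f ∈ {0, 2}; with 0 ≤ l_f ≤ n_f−1 = 2, the allowed l_f values are {0, 2}.
For l_f = 0: m_f ∈ {m_i−1, m_i, m_i+1} ∩ [−0, 0] = {0} → 1 state.
For l_f = 2: m_f ∈ {m_i−1, m_i, m_i+1} ∩ [−2, 2] = {-2, -1, 0} → 3 states.
Total: 4.

4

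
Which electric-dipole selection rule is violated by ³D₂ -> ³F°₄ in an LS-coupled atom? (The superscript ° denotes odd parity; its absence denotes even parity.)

Parity must change: even → odd — satisfied.
ΔL = 0, ±1 (not L=0↔0): L: 2 → 3, ΔL = +1 — satisfied.
ΔS = 0: S: 1 → 1 — satisfied.
ΔJ = 0, ±1 (not J=0↔0): J: 2 → 4, ΔJ = +2 — violated.

the ΔJ = 0, ±1 rule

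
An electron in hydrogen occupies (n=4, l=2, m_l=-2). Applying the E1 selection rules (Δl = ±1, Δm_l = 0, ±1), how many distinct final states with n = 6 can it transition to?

E1 requires Δl = ±1, so l_f ∈ {1, 3}; with 0 ≤ l_f ≤ n_f−1 = 5, the allowed l_f values are {1, 3}.
For l_f = 1: m_f ∈ {m_i−1, m_i, m_i+1} ∩ [−1, 1] = {-1} → 1 state.
For l_f = 3: m_f ∈ {m_i−1, m_i, m_i+1} ∩ [−3, 3] = {-3, -2, -1} → 3 states.
Total: 4.

4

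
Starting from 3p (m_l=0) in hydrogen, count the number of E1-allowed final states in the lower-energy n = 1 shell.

1

E1 requires Δl = ±1, so l_f ∈ {0, 2}; with 0 ≤ l_f ≤ n_f−1 = 0, the allowed l_f values are {0}.
For l_f = 0: m_f ∈ {m_i−1, m_i, m_i+1} ∩ [−0, 0] = {0} → 1 state.
Total: 1.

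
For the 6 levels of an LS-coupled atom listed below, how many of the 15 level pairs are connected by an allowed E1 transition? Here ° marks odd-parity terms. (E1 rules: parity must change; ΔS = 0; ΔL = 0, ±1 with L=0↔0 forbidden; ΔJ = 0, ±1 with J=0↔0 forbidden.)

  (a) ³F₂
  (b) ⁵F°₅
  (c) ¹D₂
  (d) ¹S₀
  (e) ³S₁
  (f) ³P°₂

(a)–(b): forbidden (ΔS, ΔJ).
(a)–(c): forbidden (parity, ΔS).
(a)–(d): forbidden (parity, ΔS, ΔL, ΔJ).
(a)–(e): forbidden (parity, ΔL).
(a)–(f): forbidden (ΔL).
(b)–(c): forbidden (ΔS, ΔJ).
(b)–(d): forbidden (ΔS, ΔL, ΔJ).
(b)–(e): forbidden (ΔS, ΔL, ΔJ).
(b)–(f): forbidden (parity, ΔS, ΔL, ΔJ).
(c)–(d): forbidden (parity, ΔL, ΔJ).
(c)–(e): forbidden (parity, ΔS, ΔL).
(c)–(f): forbidden (ΔS).
(d)–(e): forbidden (parity, ΔS, ΔL).
(d)–(f): forbidden (ΔS, ΔJ).
(e)–(f): allowed.
Allowed pairs: 1 of 15.

1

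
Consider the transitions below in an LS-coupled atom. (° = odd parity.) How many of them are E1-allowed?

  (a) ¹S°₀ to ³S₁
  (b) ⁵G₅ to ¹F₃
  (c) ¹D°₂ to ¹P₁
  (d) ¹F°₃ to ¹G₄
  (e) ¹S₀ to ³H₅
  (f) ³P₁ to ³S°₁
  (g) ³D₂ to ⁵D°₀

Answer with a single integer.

(a) forbidden (ΔS, ΔL fail)
(b) forbidden (parity, ΔS, ΔJ fail)
(c) allowed
(d) allowed
(e) forbidden (parity, ΔS, ΔL, ΔJ fail)
(f) allowed
(g) forbidden (ΔS, ΔJ fail)
Total allowed: 3 of 7.

3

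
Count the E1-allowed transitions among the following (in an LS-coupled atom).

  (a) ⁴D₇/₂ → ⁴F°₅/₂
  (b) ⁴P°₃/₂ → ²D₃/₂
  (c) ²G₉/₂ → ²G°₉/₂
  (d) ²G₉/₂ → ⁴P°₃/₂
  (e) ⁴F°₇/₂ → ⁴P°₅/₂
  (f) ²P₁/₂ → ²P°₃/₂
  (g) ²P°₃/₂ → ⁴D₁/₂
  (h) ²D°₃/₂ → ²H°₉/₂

3

(a) allowed
(b) forbidden (ΔS fails)
(c) allowed
(d) forbidden (ΔS, ΔL, ΔJ fail)
(e) forbidden (parity, ΔL fail)
(f) allowed
(g) forbidden (ΔS fails)
(h) forbidden (parity, ΔL, ΔJ fail)
Total allowed: 3 of 8.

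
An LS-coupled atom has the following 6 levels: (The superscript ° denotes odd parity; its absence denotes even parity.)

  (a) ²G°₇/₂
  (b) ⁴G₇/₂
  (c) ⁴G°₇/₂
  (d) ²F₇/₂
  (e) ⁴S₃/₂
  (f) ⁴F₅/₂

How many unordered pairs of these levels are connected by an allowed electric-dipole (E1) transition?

(a)–(b): forbidden (ΔS).
(a)–(c): forbidden (parity, ΔS).
(a)–(d): allowed.
(a)–(e): forbidden (ΔS, ΔL, ΔJ).
(a)–(f): forbidden (ΔS).
(b)–(c): allowed.
(b)–(d): forbidden (parity, ΔS).
(b)–(e): forbidden (parity, ΔL, ΔJ).
(b)–(f): forbidden (parity).
(c)–(d): forbidden (ΔS).
(c)–(e): forbidden (ΔL, ΔJ).
(c)–(f): allowed.
(d)–(e): forbidden (parity, ΔS, ΔL, ΔJ).
(d)–(f): forbidden (parity, ΔS).
(e)–(f): forbidden (parity, ΔL).
Allowed pairs: 3 of 15.

3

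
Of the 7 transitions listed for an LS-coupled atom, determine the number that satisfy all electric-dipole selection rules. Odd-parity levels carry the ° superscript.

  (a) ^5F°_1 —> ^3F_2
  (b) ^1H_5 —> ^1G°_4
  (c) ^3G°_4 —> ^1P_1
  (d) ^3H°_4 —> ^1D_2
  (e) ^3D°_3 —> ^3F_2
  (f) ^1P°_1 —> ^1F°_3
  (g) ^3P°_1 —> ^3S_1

3

(a) forbidden (ΔS fails)
(b) allowed
(c) forbidden (ΔS, ΔL, ΔJ fail)
(d) forbidden (ΔS, ΔL, ΔJ fail)
(e) allowed
(f) forbidden (parity, ΔL, ΔJ fail)
(g) allowed
Total allowed: 3 of 7.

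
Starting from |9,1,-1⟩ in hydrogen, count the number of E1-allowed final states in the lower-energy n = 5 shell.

E1 requires Δl = ±1, so l_f ∈ {0, 2}; with 0 ≤ l_f ≤ n_f−1 = 4, the allowed l_f values are {0, 2}.
For l_f = 0: m_f ∈ {m_i−1, m_i, m_i+1} ∩ [−0, 0] = {0} → 1 state.
For l_f = 2: m_f ∈ {m_i−1, m_i, m_i+1} ∩ [−2, 2] = {-2, -1, 0} → 3 states.
Total: 4.

4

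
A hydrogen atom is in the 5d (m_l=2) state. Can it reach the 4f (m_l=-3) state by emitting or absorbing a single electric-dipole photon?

l: 2 → 3 (Δl = +1). Δl = ±1 passes.
Δm_l = -3 − (2) = -5. E1 requires Δm_l = 0, ±1: fails.
The transition is electric-dipole forbidden.

forbidden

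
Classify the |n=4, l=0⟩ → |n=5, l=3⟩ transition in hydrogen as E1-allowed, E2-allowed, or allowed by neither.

neither

Δl = 3 − 0 = +3; l_i + l_f = 3.
E1 (Δl = ±1): not satisfied.
E2 (Δl = 0,±2, l_i+l_f ≥ 2): not satisfied.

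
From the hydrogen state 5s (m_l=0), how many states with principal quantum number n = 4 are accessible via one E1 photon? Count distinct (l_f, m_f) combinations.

3

E1 requires Δl = ±1, so l_f ∈ {-1, 1}; with 0 ≤ l_f ≤ n_f−1 = 3, the allowed l_f values are {1}.
For l_f = 1: m_f ∈ {m_i−1, m_i, m_i+1} ∩ [−1, 1] = {-1, 0, 1} → 3 states.
Total: 3.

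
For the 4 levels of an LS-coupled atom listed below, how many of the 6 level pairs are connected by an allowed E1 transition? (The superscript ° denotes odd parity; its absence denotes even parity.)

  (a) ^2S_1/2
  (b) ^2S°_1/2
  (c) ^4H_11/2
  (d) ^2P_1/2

(a)–(b): forbidden (ΔL).
(a)–(c): forbidden (parity, ΔS, ΔL, ΔJ).
(a)–(d): forbidden (parity).
(b)–(c): forbidden (ΔS, ΔL, ΔJ).
(b)–(d): allowed.
(c)–(d): forbidden (parity, ΔS, ΔL, ΔJ).
Allowed pairs: 1 of 6.

1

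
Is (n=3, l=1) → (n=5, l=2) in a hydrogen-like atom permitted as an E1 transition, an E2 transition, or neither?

Δl = 2 − 1 = +1; l_i + l_f = 3.
E1 (Δl = ±1): satisfied.
E2 (Δl = 0,±2, l_i+l_f ≥ 2): not satisfied.

E1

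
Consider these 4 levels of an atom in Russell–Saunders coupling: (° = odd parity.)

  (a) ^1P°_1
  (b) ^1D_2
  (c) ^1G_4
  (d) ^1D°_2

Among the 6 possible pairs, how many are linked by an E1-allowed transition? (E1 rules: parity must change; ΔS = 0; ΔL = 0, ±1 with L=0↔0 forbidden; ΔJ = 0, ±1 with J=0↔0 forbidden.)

(a)–(b): allowed.
(a)–(c): forbidden (ΔL, ΔJ).
(a)–(d): forbidden (parity).
(b)–(c): forbidden (parity, ΔL, ΔJ).
(b)–(d): allowed.
(c)–(d): forbidden (ΔL, ΔJ).
Allowed pairs: 2 of 6.

2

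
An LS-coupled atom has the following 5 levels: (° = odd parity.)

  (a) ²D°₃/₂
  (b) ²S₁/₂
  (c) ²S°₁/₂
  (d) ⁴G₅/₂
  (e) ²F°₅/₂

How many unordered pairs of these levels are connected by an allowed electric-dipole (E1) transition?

(a)–(b): forbidden (ΔL).
(a)–(c): forbidden (parity, ΔL).
(a)–(d): forbidden (ΔS, ΔL).
(a)–(e): forbidden (parity).
(b)–(c): forbidden (ΔL).
(b)–(d): forbidden (parity, ΔS, ΔL, ΔJ).
(b)–(e): forbidden (ΔL, ΔJ).
(c)–(d): forbidden (ΔS, ΔL, ΔJ).
(c)–(e): forbidden (parity, ΔL, ΔJ).
(d)–(e): forbidden (ΔS).
Allowed pairs: 0 of 10.

0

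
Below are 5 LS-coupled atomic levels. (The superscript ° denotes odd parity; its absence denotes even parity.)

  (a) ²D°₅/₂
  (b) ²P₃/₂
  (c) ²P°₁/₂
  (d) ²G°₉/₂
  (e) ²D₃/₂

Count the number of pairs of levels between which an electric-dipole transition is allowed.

4

(a)–(b): allowed.
(a)–(c): forbidden (parity, ΔJ).
(a)–(d): forbidden (parity, ΔL, ΔJ).
(a)–(e): allowed.
(b)–(c): allowed.
(b)–(d): forbidden (ΔL, ΔJ).
(b)–(e): forbidden (parity).
(c)–(d): forbidden (parity, ΔL, ΔJ).
(c)–(e): allowed.
(d)–(e): forbidden (ΔL, ΔJ).
Allowed pairs: 4 of 10.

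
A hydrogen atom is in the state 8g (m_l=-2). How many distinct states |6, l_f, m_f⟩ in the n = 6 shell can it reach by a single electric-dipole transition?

6

E1 requires Δl = ±1, so l_f ∈ {3, 5}; with 0 ≤ l_f ≤ n_f−1 = 5, the allowed l_f values are {3, 5}.
For l_f = 3: m_f ∈ {m_i−1, m_i, m_i+1} ∩ [−3, 3] = {-3, -2, -1} → 3 states.
For l_f = 5: m_f ∈ {m_i−1, m_i, m_i+1} ∩ [−5, 5] = {-3, -2, -1} → 3 states.
Total: 6.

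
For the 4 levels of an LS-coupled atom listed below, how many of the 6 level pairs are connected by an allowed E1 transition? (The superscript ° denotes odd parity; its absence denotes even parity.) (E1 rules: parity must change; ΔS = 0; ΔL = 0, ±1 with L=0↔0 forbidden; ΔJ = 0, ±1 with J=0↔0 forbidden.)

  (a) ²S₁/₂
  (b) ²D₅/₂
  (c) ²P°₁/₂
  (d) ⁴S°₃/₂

1

(a)–(b): forbidden (parity, ΔL, ΔJ).
(a)–(c): allowed.
(a)–(d): forbidden (ΔS, ΔL).
(b)–(c): forbidden (ΔJ).
(b)–(d): forbidden (ΔS, ΔL).
(c)–(d): forbidden (parity, ΔS).
Allowed pairs: 1 of 6.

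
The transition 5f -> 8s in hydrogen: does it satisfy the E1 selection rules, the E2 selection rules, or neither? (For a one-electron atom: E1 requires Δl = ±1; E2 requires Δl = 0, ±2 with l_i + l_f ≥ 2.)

neither

Δl = 0 − 3 = -3; l_i + l_f = 3.
E1 (Δl = ±1): not satisfied.
E2 (Δl = 0,±2, l_i+l_f ≥ 2): not satisfied.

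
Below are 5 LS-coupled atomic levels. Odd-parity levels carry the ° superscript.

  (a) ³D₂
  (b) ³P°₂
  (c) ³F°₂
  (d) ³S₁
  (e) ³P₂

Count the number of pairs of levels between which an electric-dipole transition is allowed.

(a)–(b): allowed.
(a)–(c): allowed.
(a)–(d): forbidden (parity, ΔL).
(a)–(e): forbidden (parity).
(b)–(c): forbidden (parity, ΔL).
(b)–(d): allowed.
(b)–(e): allowed.
(c)–(d): forbidden (ΔL).
(c)–(e): forbidden (ΔL).
(d)–(e): forbidden (parity).
Allowed pairs: 4 of 10.

4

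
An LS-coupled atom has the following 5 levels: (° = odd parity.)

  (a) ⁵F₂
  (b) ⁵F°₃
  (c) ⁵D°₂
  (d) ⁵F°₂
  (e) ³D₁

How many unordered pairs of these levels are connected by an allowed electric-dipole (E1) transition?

(a)–(b): allowed.
(a)–(c): allowed.
(a)–(d): allowed.
(a)–(e): forbidden (parity, ΔS).
(b)–(c): forbidden (parity).
(b)–(d): forbidden (parity).
(b)–(e): forbidden (ΔS, ΔJ).
(c)–(d): forbidden (parity).
(c)–(e): forbidden (ΔS).
(d)–(e): forbidden (ΔS).
Allowed pairs: 3 of 10.

3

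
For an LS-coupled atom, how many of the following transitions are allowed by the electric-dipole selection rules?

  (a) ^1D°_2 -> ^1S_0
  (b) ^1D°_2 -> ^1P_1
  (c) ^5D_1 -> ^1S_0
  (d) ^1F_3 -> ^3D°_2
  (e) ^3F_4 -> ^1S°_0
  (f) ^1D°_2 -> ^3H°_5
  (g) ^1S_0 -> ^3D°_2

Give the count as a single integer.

1

(a) forbidden (ΔL, ΔJ fail)
(b) allowed
(c) forbidden (parity, ΔS, ΔL fail)
(d) forbidden (ΔS fails)
(e) forbidden (ΔS, ΔL, ΔJ fail)
(f) forbidden (parity, ΔS, ΔL, ΔJ fail)
(g) forbidden (ΔS, ΔL, ΔJ fail)
Total allowed: 1 of 7.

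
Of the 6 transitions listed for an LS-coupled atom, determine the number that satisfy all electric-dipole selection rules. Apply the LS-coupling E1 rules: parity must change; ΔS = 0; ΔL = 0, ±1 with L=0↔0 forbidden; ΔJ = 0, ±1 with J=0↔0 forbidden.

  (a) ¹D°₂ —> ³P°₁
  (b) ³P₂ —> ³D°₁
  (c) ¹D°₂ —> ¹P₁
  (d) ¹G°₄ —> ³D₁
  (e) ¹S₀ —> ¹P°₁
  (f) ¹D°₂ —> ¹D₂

(a) forbidden (parity, ΔS fail)
(b) allowed
(c) allowed
(d) forbidden (ΔS, ΔL, ΔJ fail)
(e) allowed
(f) allowed
Total allowed: 4 of 6.

4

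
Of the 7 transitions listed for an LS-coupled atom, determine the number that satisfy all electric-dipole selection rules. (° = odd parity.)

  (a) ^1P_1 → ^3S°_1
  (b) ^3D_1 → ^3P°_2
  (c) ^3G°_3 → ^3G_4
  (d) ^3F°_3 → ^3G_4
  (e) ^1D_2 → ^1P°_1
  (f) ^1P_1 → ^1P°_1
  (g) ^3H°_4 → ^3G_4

6

(a) forbidden (ΔS fails)
(b) allowed
(c) allowed
(d) allowed
(e) allowed
(f) allowed
(g) allowed
Total allowed: 6 of 7.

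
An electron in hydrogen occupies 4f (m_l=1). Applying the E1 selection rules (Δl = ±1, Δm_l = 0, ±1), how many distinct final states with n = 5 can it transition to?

E1 requires Δl = ±1, so l_f ∈ {2, 4}; with 0 ≤ l_f ≤ n_f−1 = 4, the allowed l_f values are {2, 4}.
For l_f = 2: m_f ∈ {m_i−1, m_i, m_i+1} ∩ [−2, 2] = {0, 1, 2} → 3 states.
For l_f = 4: m_f ∈ {m_i−1, m_i, m_i+1} ∩ [−4, 4] = {0, 1, 2} → 3 states.
Total: 6.

6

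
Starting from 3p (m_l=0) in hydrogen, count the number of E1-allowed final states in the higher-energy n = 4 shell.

4

E1 requires Δl = ±1, so l_f ∈ {0, 2}; with 0 ≤ l_f ≤ n_f−1 = 3, the allowed l_f values are {0, 2}.
For l_f = 0: m_f ∈ {m_i−1, m_i, m_i+1} ∩ [−0, 0] = {0} → 1 state.
For l_f = 2: m_f ∈ {m_i−1, m_i, m_i+1} ∩ [−2, 2] = {-1, 0, 1} → 3 states.
Total: 4.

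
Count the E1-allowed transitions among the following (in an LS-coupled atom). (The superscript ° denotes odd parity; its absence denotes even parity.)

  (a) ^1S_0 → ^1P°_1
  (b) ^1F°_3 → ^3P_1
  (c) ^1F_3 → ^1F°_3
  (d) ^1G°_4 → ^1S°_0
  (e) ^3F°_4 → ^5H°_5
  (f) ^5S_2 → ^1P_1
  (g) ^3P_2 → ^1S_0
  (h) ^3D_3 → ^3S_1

(a) allowed
(b) forbidden (ΔS, ΔL, ΔJ fail)
(c) allowed
(d) forbidden (parity, ΔL, ΔJ fail)
(e) forbidden (parity, ΔS, ΔL fail)
(f) forbidden (parity, ΔS fail)
(g) forbidden (parity, ΔS, ΔJ fail)
(h) forbidden (parity, ΔL, ΔJ fail)
Total allowed: 2 of 8.

2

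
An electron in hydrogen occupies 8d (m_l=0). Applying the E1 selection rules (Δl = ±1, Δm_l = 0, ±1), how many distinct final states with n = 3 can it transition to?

3

E1 requires Δl = ±1, so l_f ∈ {1, 3}; with 0 ≤ l_f ≤ n_f−1 = 2, the allowed l_f values are {1}.
For l_f = 1: m_f ∈ {m_i−1, m_i, m_i+1} ∩ [−1, 1] = {-1, 0, 1} → 3 states.
Total: 3.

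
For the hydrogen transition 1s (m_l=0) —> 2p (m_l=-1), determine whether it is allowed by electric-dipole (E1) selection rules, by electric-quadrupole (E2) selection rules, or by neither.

E1

Δl = 1 − 0 = +1; l_i + l_f = 1.
Δm_l = -1.
E1 (Δl = ±1, |Δm_l| ≤ 1): satisfied.
E2 (Δl = 0,±2, l_i+l_f ≥ 2, |Δm_l| ≤ 2): not satisfied.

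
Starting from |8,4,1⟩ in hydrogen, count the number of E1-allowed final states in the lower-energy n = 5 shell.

E1 requires Δl = ±1, so l_f ∈ {3, 5}; with 0 ≤ l_f ≤ n_f−1 = 4, the allowed l_f values are {3}.
For l_f = 3: m_f ∈ {m_i−1, m_i, m_i+1} ∩ [−3, 3] = {0, 1, 2} → 3 states.
Total: 3.

3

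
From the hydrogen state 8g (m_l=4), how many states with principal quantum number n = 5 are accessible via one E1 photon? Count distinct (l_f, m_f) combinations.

1

E1 requires Δl = ±1, so l_f ∈ {3, 5}; with 0 ≤ l_f ≤ n_f−1 = 4, the allowed l_f values are {3}.
For l_f = 3: m_f ∈ {m_i−1, m_i, m_i+1} ∩ [−3, 3] = {3} → 1 state.
Total: 1.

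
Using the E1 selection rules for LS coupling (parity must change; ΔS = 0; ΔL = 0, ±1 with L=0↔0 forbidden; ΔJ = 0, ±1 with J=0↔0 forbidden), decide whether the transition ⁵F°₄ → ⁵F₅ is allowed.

allowed

Initial level: S=2, L=3, J=4, parity odd. Final level: S=2, L=3, J=5, parity even.
Parity must change: odd → even — ok.
ΔS = 0: S: 2 → 2 — ok.
ΔL = 0, ±1 (not L=0↔0): L: 3 → 3, ΔL = +0 — ok.
ΔJ = 0, ±1 (not J=0↔0): J: 4 → 5, ΔJ = +1 — ok.
All four E1 rules are satisfied.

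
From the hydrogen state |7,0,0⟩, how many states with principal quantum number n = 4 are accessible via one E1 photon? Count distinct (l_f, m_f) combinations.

3

E1 requires Δl = ±1, so l_f ∈ {-1, 1}; with 0 ≤ l_f ≤ n_f−1 = 3, the allowed l_f values are {1}.
For l_f = 1: m_f ∈ {m_i−1, m_i, m_i+1} ∩ [−1, 1] = {-1, 0, 1} → 3 states.
Total: 3.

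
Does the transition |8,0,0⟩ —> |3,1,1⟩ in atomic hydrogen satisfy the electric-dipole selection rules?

allowed

Δl = 1 − 0 = +1; the E1 rule Δl = ±1 is satisfied.
m_l: 0 → 1 (Δm_l = +1). |Δm_l| ≤ 1 satisfied.
All E1 selection rules are satisfied.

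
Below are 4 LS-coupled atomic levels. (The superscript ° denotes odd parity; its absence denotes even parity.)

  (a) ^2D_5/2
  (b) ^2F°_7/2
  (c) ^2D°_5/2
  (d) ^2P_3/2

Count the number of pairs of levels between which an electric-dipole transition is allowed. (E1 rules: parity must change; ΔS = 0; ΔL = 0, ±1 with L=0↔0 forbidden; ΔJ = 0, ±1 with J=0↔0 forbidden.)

3

(a)–(b): allowed.
(a)–(c): allowed.
(a)–(d): forbidden (parity).
(b)–(c): forbidden (parity).
(b)–(d): forbidden (ΔL, ΔJ).
(c)–(d): allowed.
Allowed pairs: 3 of 6.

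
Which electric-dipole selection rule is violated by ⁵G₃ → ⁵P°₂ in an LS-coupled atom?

Initial level: S=2, L=4, J=3, parity even. Final level: S=2, L=1, J=2, parity odd.
Parity must change: even → odd — ok.
ΔS = 0: S: 2 → 2 — ok.
ΔL = 0, ±1 (not L=0↔0): L: 4 → 1, ΔL = -3 — fails.
ΔJ = 0, ±1 (not J=0↔0): J: 3 → 2, ΔJ = -1 — ok.

the ΔL = 0, ±1 rule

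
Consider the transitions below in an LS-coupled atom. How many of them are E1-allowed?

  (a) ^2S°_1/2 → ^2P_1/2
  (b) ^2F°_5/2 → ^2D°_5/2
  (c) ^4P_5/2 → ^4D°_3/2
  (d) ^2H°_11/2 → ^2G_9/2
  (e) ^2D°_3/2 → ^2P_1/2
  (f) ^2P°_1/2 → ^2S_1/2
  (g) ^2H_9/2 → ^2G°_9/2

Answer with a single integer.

6

(a) allowed
(b) forbidden (parity fails)
(c) allowed
(d) allowed
(e) allowed
(f) allowed
(g) allowed
Total allowed: 6 of 7.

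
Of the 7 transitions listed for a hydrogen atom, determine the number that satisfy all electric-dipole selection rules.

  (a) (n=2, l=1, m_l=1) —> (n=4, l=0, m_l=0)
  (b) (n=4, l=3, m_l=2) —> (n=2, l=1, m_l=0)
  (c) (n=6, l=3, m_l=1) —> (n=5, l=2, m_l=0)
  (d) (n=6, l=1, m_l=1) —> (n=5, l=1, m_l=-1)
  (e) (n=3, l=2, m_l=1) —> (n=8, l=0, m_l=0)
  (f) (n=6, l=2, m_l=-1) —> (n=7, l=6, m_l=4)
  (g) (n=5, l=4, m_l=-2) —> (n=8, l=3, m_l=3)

2

(a) allowed
(b) forbidden — Δl = -2 (E1 requires Δl = ±1); Δm_l = -2 (E1 requires Δm_l = 0, ±1)
(c) allowed
(d) forbidden — Δl = +0 (E1 requires Δl = ±1); Δm_l = -2 (E1 requires Δm_l = 0, ±1)
(e) forbidden — Δl = -2 (E1 requires Δl = ±1)
(f) forbidden — Δl = +4 (E1 requires Δl = ±1); Δm_l = +5 (E1 requires Δm_l = 0, ±1)
(g) forbidden — Δm_l = +5 (E1 requires Δm_l = 0, ±1)
Total allowed: 2 of 7.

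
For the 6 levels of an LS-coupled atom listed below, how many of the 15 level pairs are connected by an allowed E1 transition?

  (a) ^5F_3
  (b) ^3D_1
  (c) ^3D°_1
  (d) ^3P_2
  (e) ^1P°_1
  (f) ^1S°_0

2

(a)–(b): forbidden (parity, ΔS, ΔJ).
(a)–(c): forbidden (ΔS, ΔJ).
(a)–(d): forbidden (parity, ΔS, ΔL).
(a)–(e): forbidden (ΔS, ΔL, ΔJ).
(a)–(f): forbidden (ΔS, ΔL, ΔJ).
(b)–(c): allowed.
(b)–(d): forbidden (parity).
(b)–(e): forbidden (ΔS).
(b)–(f): forbidden (ΔS, ΔL).
(c)–(d): allowed.
(c)–(e): forbidden (parity, ΔS).
(c)–(f): forbidden (parity, ΔS, ΔL).
(d)–(e): forbidden (ΔS).
(d)–(f): forbidden (ΔS, ΔJ).
(e)–(f): forbidden (parity).
Allowed pairs: 2 of 15.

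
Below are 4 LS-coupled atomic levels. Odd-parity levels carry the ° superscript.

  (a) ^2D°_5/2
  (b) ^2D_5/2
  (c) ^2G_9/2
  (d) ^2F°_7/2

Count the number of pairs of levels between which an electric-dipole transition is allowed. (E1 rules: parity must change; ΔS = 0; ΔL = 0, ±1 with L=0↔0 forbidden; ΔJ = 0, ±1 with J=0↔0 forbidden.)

3

(a)–(b): allowed.
(a)–(c): forbidden (ΔL, ΔJ).
(a)–(d): forbidden (parity).
(b)–(c): forbidden (parity, ΔL, ΔJ).
(b)–(d): allowed.
(c)–(d): allowed.
Allowed pairs: 3 of 6.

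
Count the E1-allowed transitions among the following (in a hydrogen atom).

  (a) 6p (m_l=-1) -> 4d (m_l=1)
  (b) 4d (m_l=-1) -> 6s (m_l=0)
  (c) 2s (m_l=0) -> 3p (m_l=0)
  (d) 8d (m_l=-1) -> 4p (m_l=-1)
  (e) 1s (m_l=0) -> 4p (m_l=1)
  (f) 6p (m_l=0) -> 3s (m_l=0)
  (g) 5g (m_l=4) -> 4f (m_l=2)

(a) forbidden — Δm_l = +2 (E1 requires Δm_l = 0, ±1)
(b) forbidden — Δl = -2 (E1 requires Δl = ±1)
(c) allowed
(d) allowed
(e) allowed
(f) allowed
(g) forbidden — Δm_l = -2 (E1 requires Δm_l = 0, ±1)
Total allowed: 4 of 7.

4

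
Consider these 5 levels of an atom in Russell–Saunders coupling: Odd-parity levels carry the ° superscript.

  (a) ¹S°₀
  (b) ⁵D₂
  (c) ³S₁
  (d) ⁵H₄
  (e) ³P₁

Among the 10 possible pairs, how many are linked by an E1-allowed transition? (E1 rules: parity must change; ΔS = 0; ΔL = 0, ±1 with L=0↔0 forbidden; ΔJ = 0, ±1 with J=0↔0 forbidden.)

0

(a)–(b): forbidden (ΔS, ΔL, ΔJ).
(a)–(c): forbidden (ΔS, ΔL).
(a)–(d): forbidden (ΔS, ΔL, ΔJ).
(a)–(e): forbidden (ΔS).
(b)–(c): forbidden (parity, ΔS, ΔL).
(b)–(d): forbidden (parity, ΔL, ΔJ).
(b)–(e): forbidden (parity, ΔS).
(c)–(d): forbidden (parity, ΔS, ΔL, ΔJ).
(c)–(e): forbidden (parity).
(d)–(e): forbidden (parity, ΔS, ΔL, ΔJ).
Allowed pairs: 0 of 10.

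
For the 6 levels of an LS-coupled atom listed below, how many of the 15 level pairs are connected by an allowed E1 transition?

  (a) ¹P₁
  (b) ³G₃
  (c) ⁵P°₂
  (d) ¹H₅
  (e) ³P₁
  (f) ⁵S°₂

(a)–(b): forbidden (parity, ΔS, ΔL, ΔJ).
(a)–(c): forbidden (ΔS).
(a)–(d): forbidden (parity, ΔL, ΔJ).
(a)–(e): forbidden (parity, ΔS).
(a)–(f): forbidden (ΔS).
(b)–(c): forbidden (ΔS, ΔL).
(b)–(d): forbidden (parity, ΔS, ΔJ).
(b)–(e): forbidden (parity, ΔL, ΔJ).
(b)–(f): forbidden (ΔS, ΔL).
(c)–(d): forbidden (ΔS, ΔL, ΔJ).
(c)–(e): forbidden (ΔS).
(c)–(f): forbidden (parity).
(d)–(e): forbidden (parity, ΔS, ΔL, ΔJ).
(d)–(f): forbidden (ΔS, ΔL, ΔJ).
(e)–(f): forbidden (ΔS).
Allowed pairs: 0 of 15.

0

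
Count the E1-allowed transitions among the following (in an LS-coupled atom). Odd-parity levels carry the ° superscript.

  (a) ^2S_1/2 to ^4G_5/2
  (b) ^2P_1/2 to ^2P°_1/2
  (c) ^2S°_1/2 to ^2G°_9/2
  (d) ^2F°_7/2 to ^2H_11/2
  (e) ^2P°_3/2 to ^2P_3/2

(a) forbidden (parity, ΔS, ΔL, ΔJ fail)
(b) allowed
(c) forbidden (parity, ΔL, ΔJ fail)
(d) forbidden (ΔL, ΔJ fail)
(e) allowed
Total allowed: 2 of 5.

2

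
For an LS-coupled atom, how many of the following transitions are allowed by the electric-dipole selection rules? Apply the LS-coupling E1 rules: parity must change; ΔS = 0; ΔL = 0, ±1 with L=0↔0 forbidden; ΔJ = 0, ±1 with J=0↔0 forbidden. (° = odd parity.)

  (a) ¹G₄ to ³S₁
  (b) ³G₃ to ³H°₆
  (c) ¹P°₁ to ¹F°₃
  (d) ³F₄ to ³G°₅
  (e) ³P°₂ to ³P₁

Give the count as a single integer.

2

(a) forbidden (parity, ΔS, ΔL, ΔJ fail)
(b) forbidden (ΔJ fails)
(c) forbidden (parity, ΔL, ΔJ fail)
(d) allowed
(e) allowed
Total allowed: 2 of 5.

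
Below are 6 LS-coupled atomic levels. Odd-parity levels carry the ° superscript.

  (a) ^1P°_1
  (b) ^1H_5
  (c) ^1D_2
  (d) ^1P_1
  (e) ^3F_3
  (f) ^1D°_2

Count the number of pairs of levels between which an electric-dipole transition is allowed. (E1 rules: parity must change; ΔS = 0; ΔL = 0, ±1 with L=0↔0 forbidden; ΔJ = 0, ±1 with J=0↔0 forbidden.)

(a)–(b): forbidden (ΔL, ΔJ).
(a)–(c): allowed.
(a)–(d): allowed.
(a)–(e): forbidden (ΔS, ΔL, ΔJ).
(a)–(f): forbidden (parity).
(b)–(c): forbidden (parity, ΔL, ΔJ).
(b)–(d): forbidden (parity, ΔL, ΔJ).
(b)–(e): forbidden (parity, ΔS, ΔL, ΔJ).
(b)–(f): forbidden (ΔL, ΔJ).
(c)–(d): forbidden (parity).
(c)–(e): forbidden (parity, ΔS).
(c)–(f): allowed.
(d)–(e): forbidden (parity, ΔS, ΔL, ΔJ).
(d)–(f): allowed.
(e)–(f): forbidden (ΔS).
Allowed pairs: 4 of 15.

4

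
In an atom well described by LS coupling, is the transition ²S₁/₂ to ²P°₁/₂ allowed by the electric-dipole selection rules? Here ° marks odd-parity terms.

Initial level: S=1/2, L=0, J=1/2, parity even. Final level: S=1/2, L=1, J=1/2, parity odd.
Parity must change: even → odd — satisfied.
ΔS = 0: S: 1/2 → 1/2 — satisfied.
ΔL = 0, ±1 (not L=0↔0): L: 0 → 1, ΔL = +1 — satisfied.
ΔJ = 0, ±1 (not J=0↔0): J: 1/2 → 1/2, ΔJ = +0 — satisfied.
All four E1 rules are satisfied.

allowed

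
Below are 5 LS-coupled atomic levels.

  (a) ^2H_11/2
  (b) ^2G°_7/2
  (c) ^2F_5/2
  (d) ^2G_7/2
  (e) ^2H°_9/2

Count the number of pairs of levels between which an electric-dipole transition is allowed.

(a)–(b): forbidden (ΔJ).
(a)–(c): forbidden (parity, ΔL, ΔJ).
(a)–(d): forbidden (parity, ΔJ).
(a)–(e): allowed.
(b)–(c): allowed.
(b)–(d): allowed.
(b)–(e): forbidden (parity).
(c)–(d): forbidden (parity).
(c)–(e): forbidden (ΔL, ΔJ).
(d)–(e): allowed.
Allowed pairs: 4 of 10.

4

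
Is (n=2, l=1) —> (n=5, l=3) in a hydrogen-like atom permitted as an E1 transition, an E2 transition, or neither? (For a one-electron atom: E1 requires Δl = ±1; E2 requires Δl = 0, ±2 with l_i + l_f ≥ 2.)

Δl = 3 − 1 = +2; l_i + l_f = 4.
E1 (Δl = ±1): not satisfied.
E2 (Δl = 0,±2, l_i+l_f ≥ 2): satisfied.

E2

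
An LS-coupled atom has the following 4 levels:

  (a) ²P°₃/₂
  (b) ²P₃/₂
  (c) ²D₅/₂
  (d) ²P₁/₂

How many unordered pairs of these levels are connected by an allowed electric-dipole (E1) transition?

3

(a)–(b): allowed.
(a)–(c): allowed.
(a)–(d): allowed.
(b)–(c): forbidden (parity).
(b)–(d): forbidden (parity).
(c)–(d): forbidden (parity, ΔJ).
Allowed pairs: 3 of 6.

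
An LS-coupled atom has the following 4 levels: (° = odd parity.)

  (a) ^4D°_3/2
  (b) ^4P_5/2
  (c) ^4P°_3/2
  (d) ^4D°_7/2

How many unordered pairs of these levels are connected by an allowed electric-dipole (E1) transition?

(a)–(b): allowed.
(a)–(c): forbidden (parity).
(a)–(d): forbidden (parity, ΔJ).
(b)–(c): allowed.
(b)–(d): allowed.
(c)–(d): forbidden (parity, ΔJ).
Allowed pairs: 3 of 6.

3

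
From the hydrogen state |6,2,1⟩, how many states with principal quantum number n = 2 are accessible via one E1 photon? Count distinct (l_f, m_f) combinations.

2

E1 requires Δl = ±1, so l_f ∈ {1, 3}; with 0 ≤ l_f ≤ n_f−1 = 1, the allowed l_f values are {1}.
For l_f = 1: m_f ∈ {m_i−1, m_i, m_i+1} ∩ [−1, 1] = {0, 1} → 2 states.
Total: 2.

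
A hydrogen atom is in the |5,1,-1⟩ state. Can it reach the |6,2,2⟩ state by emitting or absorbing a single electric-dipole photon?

Δl = 2 − 1 = +1; the E1 rule Δl = ±1 is passes.
m_l: -1 → 2 (Δm_l = +3). |Δm_l| ≤ 1 fails.
The transition is electric-dipole forbidden.

forbidden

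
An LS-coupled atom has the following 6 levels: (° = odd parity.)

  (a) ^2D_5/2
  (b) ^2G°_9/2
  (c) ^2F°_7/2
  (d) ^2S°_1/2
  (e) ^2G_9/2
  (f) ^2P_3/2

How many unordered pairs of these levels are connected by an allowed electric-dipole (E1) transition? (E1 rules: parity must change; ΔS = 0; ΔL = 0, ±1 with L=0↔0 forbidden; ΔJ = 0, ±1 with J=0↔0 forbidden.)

4

(a)–(b): forbidden (ΔL, ΔJ).
(a)–(c): allowed.
(a)–(d): forbidden (ΔL, ΔJ).
(a)–(e): forbidden (parity, ΔL, ΔJ).
(a)–(f): forbidden (parity).
(b)–(c): forbidden (parity).
(b)–(d): forbidden (parity, ΔL, ΔJ).
(b)–(e): allowed.
(b)–(f): forbidden (ΔL, ΔJ).
(c)–(d): forbidden (parity, ΔL, ΔJ).
(c)–(e): allowed.
(c)–(f): forbidden (ΔL, ΔJ).
(d)–(e): forbidden (ΔL, ΔJ).
(d)–(f): allowed.
(e)–(f): forbidden (parity, ΔL, ΔJ).
Allowed pairs: 4 of 15.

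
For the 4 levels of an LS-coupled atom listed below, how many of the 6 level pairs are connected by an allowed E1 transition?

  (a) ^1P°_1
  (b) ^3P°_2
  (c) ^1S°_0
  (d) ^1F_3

(a)–(b): forbidden (parity, ΔS).
(a)–(c): forbidden (parity).
(a)–(d): forbidden (ΔL, ΔJ).
(b)–(c): forbidden (parity, ΔS, ΔJ).
(b)–(d): forbidden (ΔS, ΔL).
(c)–(d): forbidden (ΔL, ΔJ).
Allowed pairs: 0 of 6.

0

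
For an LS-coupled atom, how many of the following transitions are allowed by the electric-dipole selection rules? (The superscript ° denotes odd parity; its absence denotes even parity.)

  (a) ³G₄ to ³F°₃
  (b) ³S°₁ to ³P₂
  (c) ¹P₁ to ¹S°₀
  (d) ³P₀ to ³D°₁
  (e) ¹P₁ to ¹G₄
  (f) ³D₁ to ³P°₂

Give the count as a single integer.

(a) allowed
(b) allowed
(c) allowed
(d) allowed
(e) forbidden (parity, ΔL, ΔJ fail)
(f) allowed
Total allowed: 5 of 6.

5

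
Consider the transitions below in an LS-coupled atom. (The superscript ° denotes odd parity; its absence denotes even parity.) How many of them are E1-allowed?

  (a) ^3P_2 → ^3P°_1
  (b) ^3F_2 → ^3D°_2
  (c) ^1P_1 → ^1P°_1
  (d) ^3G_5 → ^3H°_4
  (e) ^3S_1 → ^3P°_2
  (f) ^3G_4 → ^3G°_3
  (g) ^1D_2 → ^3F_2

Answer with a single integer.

(a) allowed
(b) allowed
(c) allowed
(d) allowed
(e) allowed
(f) allowed
(g) forbidden (parity, ΔS fail)
Total allowed: 6 of 7.

6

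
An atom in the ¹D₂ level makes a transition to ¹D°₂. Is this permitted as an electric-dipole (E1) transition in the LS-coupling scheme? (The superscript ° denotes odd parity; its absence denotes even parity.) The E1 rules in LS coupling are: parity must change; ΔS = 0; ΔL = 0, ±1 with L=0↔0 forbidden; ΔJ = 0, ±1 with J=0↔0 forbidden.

Reading off the term symbols: S 0→0, L 2→2, J 2→2, parity even→odd.
ΔL = 0, ±1 (not L=0↔0): L: 2 → 2, ΔL = +0 — satisfied.
ΔS = 0: S: 0 → 0 — satisfied.
ΔJ = 0, ±1 (not J=0↔0): J: 2 → 2, ΔJ = +0 — satisfied.
Parity must change: even → odd — satisfied.
All four E1 rules are satisfied.

allowed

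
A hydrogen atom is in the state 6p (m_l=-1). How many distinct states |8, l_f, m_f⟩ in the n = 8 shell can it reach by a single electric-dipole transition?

E1 requires Δl = ±1, so l_f ∈ {0, 2}; with 0 ≤ l_f ≤ n_f−1 = 7, the allowed l_f values are {0, 2}.
For l_f = 0: m_f ∈ {m_i−1, m_i, m_i+1} ∩ [−0, 0] = {0} → 1 state.
For l_f = 2: m_f ∈ {m_i−1, m_i, m_i+1} ∩ [−2, 2] = {-2, -1, 0} → 3 states.
Total: 4.

4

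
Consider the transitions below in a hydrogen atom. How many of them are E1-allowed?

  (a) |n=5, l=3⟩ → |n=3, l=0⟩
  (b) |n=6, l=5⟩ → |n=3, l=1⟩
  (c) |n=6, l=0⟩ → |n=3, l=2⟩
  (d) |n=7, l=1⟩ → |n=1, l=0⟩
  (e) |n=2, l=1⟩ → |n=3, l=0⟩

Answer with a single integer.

(a) forbidden — Δl = -3 (E1 requires Δl = ±1)
(b) forbidden — Δl = -4 (E1 requires Δl = ±1)
(c) forbidden — Δl = +2 (E1 requires Δl = ±1)
(d) allowed
(e) allowed
Total allowed: 2 of 5.

2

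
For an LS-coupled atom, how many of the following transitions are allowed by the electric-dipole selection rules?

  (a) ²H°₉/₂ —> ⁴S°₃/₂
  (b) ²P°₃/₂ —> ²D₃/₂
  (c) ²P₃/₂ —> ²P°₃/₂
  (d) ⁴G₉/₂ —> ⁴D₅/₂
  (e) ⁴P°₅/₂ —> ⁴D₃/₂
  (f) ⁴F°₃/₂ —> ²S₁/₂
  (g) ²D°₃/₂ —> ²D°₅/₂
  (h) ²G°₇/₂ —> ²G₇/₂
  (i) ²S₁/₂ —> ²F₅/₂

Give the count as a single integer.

4

(a) forbidden (parity, ΔS, ΔL, ΔJ fail)
(b) allowed
(c) allowed
(d) forbidden (parity, ΔL, ΔJ fail)
(e) allowed
(f) forbidden (ΔS, ΔL fail)
(g) forbidden (parity fails)
(h) allowed
(i) forbidden (parity, ΔL, ΔJ fail)
Total allowed: 4 of 9.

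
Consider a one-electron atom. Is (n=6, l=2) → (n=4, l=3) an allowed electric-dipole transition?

l: 2 → 3 (Δl = +1). Δl = ±1 ok.
All E1 selection rules are satisfied.

allowed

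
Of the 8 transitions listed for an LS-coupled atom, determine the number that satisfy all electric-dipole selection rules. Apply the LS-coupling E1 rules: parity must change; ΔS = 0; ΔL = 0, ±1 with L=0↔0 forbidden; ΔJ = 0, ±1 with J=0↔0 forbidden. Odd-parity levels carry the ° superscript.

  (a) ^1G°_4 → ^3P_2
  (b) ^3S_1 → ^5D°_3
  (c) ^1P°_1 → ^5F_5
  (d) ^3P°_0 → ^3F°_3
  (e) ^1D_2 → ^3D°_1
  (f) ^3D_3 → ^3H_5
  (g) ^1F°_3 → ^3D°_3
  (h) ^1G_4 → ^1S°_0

0

(a) forbidden (ΔS, ΔL, ΔJ fail)
(b) forbidden (ΔS, ΔL, ΔJ fail)
(c) forbidden (ΔS, ΔL, ΔJ fail)
(d) forbidden (parity, ΔL, ΔJ fail)
(e) forbidden (ΔS fails)
(f) forbidden (parity, ΔL, ΔJ fail)
(g) forbidden (parity, ΔS fail)
(h) forbidden (ΔL, ΔJ fail)
Total allowed: 0 of 8.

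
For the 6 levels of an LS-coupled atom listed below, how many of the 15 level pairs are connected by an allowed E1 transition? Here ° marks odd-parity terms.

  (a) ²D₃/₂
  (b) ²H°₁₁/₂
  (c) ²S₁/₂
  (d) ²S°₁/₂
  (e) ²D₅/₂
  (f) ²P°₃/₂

3

(a)–(b): forbidden (ΔL, ΔJ).
(a)–(c): forbidden (parity, ΔL).
(a)–(d): forbidden (ΔL).
(a)–(e): forbidden (parity).
(a)–(f): allowed.
(b)–(c): forbidden (ΔL, ΔJ).
(b)–(d): forbidden (parity, ΔL, ΔJ).
(b)–(e): forbidden (ΔL, ΔJ).
(b)–(f): forbidden (parity, ΔL, ΔJ).
(c)–(d): forbidden (ΔL).
(c)–(e): forbidden (parity, ΔL, ΔJ).
(c)–(f): allowed.
(d)–(e): forbidden (ΔL, ΔJ).
(d)–(f): forbidden (parity).
(e)–(f): allowed.
Allowed pairs: 3 of 15.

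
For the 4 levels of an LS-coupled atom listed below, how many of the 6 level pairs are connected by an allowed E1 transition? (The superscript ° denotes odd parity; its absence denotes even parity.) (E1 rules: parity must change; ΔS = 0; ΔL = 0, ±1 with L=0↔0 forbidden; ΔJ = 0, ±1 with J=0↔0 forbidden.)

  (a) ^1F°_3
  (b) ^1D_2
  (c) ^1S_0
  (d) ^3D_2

(a)–(b): allowed.
(a)–(c): forbidden (ΔL, ΔJ).
(a)–(d): forbidden (ΔS).
(b)–(c): forbidden (parity, ΔL, ΔJ).
(b)–(d): forbidden (parity, ΔS).
(c)–(d): forbidden (parity, ΔS, ΔL, ΔJ).
Allowed pairs: 1 of 6.

1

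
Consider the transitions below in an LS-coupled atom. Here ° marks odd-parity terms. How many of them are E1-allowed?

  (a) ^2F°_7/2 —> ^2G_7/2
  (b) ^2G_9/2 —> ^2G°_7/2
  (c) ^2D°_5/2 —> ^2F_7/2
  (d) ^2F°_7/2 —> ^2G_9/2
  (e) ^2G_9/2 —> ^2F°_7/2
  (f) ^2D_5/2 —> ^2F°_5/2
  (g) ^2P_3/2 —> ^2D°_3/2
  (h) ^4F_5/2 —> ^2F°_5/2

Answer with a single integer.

(a) allowed
(b) allowed
(c) allowed
(d) allowed
(e) allowed
(f) allowed
(g) allowed
(h) forbidden (ΔS fails)
Total allowed: 7 of 8.

7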